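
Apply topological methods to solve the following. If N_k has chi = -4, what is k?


chi = 2 - k for closed non-orientable surfaces with k crosscaps.
-4 = 2 - k
k = 2 - (-4) = 6

6


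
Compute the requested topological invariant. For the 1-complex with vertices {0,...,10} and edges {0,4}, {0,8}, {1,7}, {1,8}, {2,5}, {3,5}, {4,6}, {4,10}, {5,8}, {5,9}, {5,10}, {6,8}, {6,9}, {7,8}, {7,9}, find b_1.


b_1 = E - V + (number of components).
E = 15, V = 11, components = 1.
b_1 = 15 - 11 + 1 = 5

5


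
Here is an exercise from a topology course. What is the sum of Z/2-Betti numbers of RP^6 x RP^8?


dim H^*(RP^n; Z/2) = n+1 (one Z/2 in each degree 0..n).
Total Betti number is multiplicative.
Total = (6+1) * (8+1) = 7 * 9 = 63

63


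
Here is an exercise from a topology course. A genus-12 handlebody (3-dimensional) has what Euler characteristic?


A genus-g handlebody deformation retracts to a wedge of g circles.
chi(vee_g S^1) = 1 - g.
chi(H_12) = 1 - 12 = -11

-11


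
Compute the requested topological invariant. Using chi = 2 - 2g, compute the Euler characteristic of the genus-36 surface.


For a closed orientable surface of genus g: chi = 2 - 2g.
Here g = 36.
chi = 2 - 2*36 = 2 - 72 = -70

-70


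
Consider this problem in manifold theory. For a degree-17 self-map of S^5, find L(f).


On S^5: L(f) = tr(f_0*) + (-1)^5 tr(f_5*) = 1 + (-1)^5 * deg(f).
L(f) = 1 + (-1)^5 * 17 = 1 + -17 = -16

-16


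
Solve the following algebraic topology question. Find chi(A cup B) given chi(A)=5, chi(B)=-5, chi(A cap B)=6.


chi(A cup B) = chi(A) + chi(B) - chi(A cap B)
= 5 + (-5) - (6)
= -6

-6


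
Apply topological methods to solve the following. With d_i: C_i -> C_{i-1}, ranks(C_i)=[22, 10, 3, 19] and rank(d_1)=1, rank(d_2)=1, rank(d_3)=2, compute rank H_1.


rank H_k = rank(ker d_k) - rank(im d_{k+1}).
rank(ker d_1) = rank(C_1) - rank(d_1) = 10 - 1 = 9.
rank(im d_{1+1}) = 1.
rank H_1 = 9 - 1 = 8

8


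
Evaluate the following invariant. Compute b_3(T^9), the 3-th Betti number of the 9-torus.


By the Kunneth formula, b_k(T^n) = C(n,k).
b_3(T^9) = C(9,3).
C(9,3) = 9!/(3!*6!) = 84

84


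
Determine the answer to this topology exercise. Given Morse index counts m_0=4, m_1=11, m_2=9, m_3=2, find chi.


Morse theory: chi(M) = sum_k (-1)^k m_k where m_k = #(index-k critical points).
= (4) + (-11) + (9) + (-2) = 0

0


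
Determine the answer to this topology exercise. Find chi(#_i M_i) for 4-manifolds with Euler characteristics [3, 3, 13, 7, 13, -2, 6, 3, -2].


For n-manifolds: chi(A#B) = chi(A) + chi(B) - chi(S^4).
chi(S^4) = 1 + (-1)^4 = 2.
chi(#) = (sum chi_i) - (9-1)*chi(S^4) = 44 - 8*2 = 28

28


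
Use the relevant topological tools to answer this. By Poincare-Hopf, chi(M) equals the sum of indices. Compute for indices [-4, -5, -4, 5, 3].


Poincare-Hopf: chi(M) = sum of indices of zeros.
chi = (-4) + (-5) + (-4) + (5) + (3) = -5

-5


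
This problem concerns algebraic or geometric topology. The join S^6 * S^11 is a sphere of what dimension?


Join of spheres: S^m * S^n = S^{m+n+1}.
dim = 6 + 11 + 1 = 18

18


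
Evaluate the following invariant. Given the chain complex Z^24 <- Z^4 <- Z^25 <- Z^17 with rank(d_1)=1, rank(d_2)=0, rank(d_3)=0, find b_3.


rank H_k = rank(ker d_k) - rank(im d_{k+1}).
rank(ker d_3) = rank(C_3) - rank(d_3) = 17 - 0 = 17.
rank(im d_{3+1}) = 0.
rank H_3 = 17 - 0 = 17

17


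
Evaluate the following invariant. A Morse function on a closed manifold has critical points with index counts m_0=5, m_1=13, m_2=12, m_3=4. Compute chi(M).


Morse theory: chi(M) = sum_k (-1)^k m_k where m_k = #(index-k critical points).
= (5) + (-13) + (12) + (-4) = 0

0


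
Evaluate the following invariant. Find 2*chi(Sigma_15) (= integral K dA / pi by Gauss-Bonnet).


Gauss-Bonnet: integral K dA = 2*pi*chi(M).
chi(Sigma_15) = 2 - 2*15 = -28.
(integral K dA)/pi = 2*chi = 2*(-28) = -56

-56


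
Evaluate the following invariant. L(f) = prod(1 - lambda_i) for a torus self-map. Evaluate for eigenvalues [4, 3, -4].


For a torus self-map: L(f) = det(I - A) where A acts on H_1.
L(f) = (1-4) * (1-3) * (1--4) = -3 * -2 * 5 = 30

30


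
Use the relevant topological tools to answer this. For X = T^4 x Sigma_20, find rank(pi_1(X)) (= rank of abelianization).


pi_1(A x B) = pi_1(A) x pi_1(B); rank of abelianization = b_1.
b_1(T^4) = 4, b_1(Sigma_20) = 2*20 = 40.
b_1(product) = 4 + 40 = 44

44


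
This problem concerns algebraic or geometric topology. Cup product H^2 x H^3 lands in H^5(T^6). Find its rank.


Cup product: H^p x H^q -> H^{p+q}; here p+q = 2+3 = 5.
rank H^k(T^n) = C(n,k).
C(6,5) = 6

6


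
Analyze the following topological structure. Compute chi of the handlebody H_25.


A genus-g handlebody deformation retracts to a wedge of g circles.
chi(vee_g S^1) = 1 - g.
chi(H_25) = 1 - 25 = -24

-24


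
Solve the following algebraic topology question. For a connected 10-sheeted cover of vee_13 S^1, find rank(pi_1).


Nielsen-Schreier: an index-n subgroup of F_r is free of rank 1 + n(r-1).
Equivalently: chi(cover) = n*chi(base); chi(vee_r S^1) = 1 - 13 = -12.
chi(E) = 10*(-12) = -120; rank = 1 - chi(E) = 1 - (-120) = 121.
rank = 1 + 10*(13-1) = 1 + 120 = 121

121


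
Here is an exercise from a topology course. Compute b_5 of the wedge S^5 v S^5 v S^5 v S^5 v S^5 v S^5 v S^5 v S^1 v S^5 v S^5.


For a wedge of spheres, H_k (k>0) is free on one generator per sphere of dimension k.
Spheres of dimension 5: count = 9.
b_5 = 9

9


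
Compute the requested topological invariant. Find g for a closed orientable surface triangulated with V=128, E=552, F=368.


chi = V - E + F = 128 - 552 + 368 = -56
For orientable closed surface: chi = 2 - 2g, so g = (2 - chi)/2.
g = (2 - (-56)) / 2 = 58 / 2 = 29

29


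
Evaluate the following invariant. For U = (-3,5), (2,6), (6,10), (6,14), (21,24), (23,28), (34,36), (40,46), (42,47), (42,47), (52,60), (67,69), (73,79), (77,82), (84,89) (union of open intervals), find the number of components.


Sort and merge overlapping open intervals.
Merged: (-3,6), (6,14), (21,28), (34,36), (40,47), (52,60), (67,69), (73,82), (84,89).
Number of components = 9

9


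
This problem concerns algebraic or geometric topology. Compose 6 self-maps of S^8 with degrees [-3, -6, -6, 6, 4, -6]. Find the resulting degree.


Degree is multiplicative: deg(composition) = product of degrees.
= (-3) * (-6) * (-6) * (6) * (4) * (-6) = 15552

15552


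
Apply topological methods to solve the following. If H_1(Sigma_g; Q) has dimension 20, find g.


For a closed orientable surface: b_1 = 2g.
20 = 2g
g = 20 / 2 = 10

10


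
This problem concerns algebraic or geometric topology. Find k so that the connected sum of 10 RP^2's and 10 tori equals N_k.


Since a >= 1, the sum is non-orientable; each T^2 can be replaced by RP^2 # RP^2 (since T^2#RP^2 = 3RP^2).
Total crosscaps k = 10 + 2*10 = 30.
Check via chi: chi = 10*1 + 10*0 - (10+10-1)*2 = -28 = 2 - k = -28. Consistent.

30


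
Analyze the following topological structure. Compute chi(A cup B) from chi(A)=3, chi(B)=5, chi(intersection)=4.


chi(A cup B) = chi(A) + chi(B) - chi(A cap B)
= 3 + (5) - (4)
= 4

4


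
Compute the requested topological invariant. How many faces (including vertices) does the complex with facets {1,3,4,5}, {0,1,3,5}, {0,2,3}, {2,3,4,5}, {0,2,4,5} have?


Each maximal simplex on m vertices has 2^m - 1 nonempty faces.
Take the union (dedupe shared faces).
Total distinct faces = 38

38


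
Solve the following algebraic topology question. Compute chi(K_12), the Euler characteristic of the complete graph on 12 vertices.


K_12: V = 12, E = C(12,2) = 66.
chi = V - E = 12 - 66 = -54

-54


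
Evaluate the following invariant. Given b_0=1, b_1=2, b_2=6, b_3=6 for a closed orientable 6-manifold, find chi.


By Poincare duality b_k = b_{6-k}, so full Betti numbers: b_0=1, b_1=2, b_2=6, b_3=6, b_4=6, b_5=2, b_6=1.
chi = sum (-1)^k b_k = 4

4


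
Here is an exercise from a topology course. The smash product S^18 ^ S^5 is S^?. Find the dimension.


S^m ^ S^n = S^{m+n}.
k = 18 + 5 = 23

23


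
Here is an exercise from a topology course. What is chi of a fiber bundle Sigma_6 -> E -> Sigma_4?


For a fiber bundle F -> E -> B (with CW structure): chi(E) = chi(B) * chi(F).
chi(Sigma_4) = -6, chi(Sigma_6) = -10.
chi(E) = (-6) * (-10) = 60

60


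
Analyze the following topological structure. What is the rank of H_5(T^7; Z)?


By the Kunneth formula, b_k(T^n) = C(n,k).
b_5(T^7) = C(7,5).
C(7,5) = 7!/(5!*2!) = 21

21


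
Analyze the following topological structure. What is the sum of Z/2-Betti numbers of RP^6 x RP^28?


dim H^*(RP^n; Z/2) = n+1 (one Z/2 in each degree 0..n).
Total Betti number is multiplicative.
Total = (6+1) * (28+1) = 7 * 29 = 203

203


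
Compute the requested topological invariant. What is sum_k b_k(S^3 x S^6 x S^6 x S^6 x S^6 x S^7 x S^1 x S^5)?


Total Betti number is multiplicative under products.
Each S^d (d>=1) has total Betti number 2.
There are 8 sphere factors.
Total = 2^8 = 256

256


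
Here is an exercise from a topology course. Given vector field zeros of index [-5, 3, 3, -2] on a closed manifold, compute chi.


Poincare-Hopf: chi(M) = sum of indices of zeros.
chi = (-5) + (3) + (3) + (-2) = -1

-1


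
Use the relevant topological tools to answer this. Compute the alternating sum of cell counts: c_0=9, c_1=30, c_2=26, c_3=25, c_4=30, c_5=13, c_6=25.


chi = sum_k (-1)^k c_k.
= (-1)^0*9 + (-1)^1*30 + (-1)^2*26 + (-1)^3*25 + (-1)^4*30 + (-1)^5*13 + (-1)^6*25
= (9) + (-30) + (26) + (-25) + (30) + (-13) + (25)
= 22

22


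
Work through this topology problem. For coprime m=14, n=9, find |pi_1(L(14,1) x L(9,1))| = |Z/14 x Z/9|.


pi_1(X x Y) = pi_1(X) x pi_1(Y).
pi_1(L(14,1)) = Z/14, pi_1(L(9,1)) = Z/9.
|Z/14 x Z/9| = 14 * 9 = 126

126


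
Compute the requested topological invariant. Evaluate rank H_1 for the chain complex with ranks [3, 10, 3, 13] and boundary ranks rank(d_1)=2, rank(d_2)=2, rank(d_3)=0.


rank H_k = rank(ker d_k) - rank(im d_{k+1}).
rank(ker d_1) = rank(C_1) - rank(d_1) = 10 - 2 = 8.
rank(im d_{1+1}) = 2.
rank H_1 = 8 - 2 = 6

6


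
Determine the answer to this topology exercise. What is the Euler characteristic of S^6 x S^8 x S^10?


chi is multiplicative: chi(X x Y) = chi(X) chi(Y).
Each even-dim sphere has chi = 2. There are 3 factors.
chi = 2^3 = 8

8


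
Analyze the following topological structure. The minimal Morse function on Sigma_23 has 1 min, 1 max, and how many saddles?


A perfect Morse function has m_k = b_k.
For Sigma_23: b_0=1, b_1=2g=46, b_2=1.
Saddles m_1 = 2g = 46

46


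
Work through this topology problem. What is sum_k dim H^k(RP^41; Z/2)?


H^k(RP^41; Z/2) = Z/2 for each 0 <= k <= 41.
Total dimension = 41 + 1 = 42

42


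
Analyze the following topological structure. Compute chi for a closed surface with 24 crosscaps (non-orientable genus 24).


For a non-orientable closed surface with k crosscaps: chi = 2 - k.
Here k = 24.
chi = 2 - 24 = -22

-22


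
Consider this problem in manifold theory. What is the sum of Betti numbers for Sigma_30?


For Sigma_30: b_0 = 1, b_1 = 2g = 60, b_2 = 1.
Total = 1 + 60 + 1 = 62

62


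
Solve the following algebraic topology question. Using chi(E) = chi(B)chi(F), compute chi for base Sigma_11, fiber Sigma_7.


For a fiber bundle F -> E -> B (with CW structure): chi(E) = chi(B) * chi(F).
chi(Sigma_11) = -20, chi(Sigma_7) = -12.
chi(E) = (-20) * (-12) = 240

240


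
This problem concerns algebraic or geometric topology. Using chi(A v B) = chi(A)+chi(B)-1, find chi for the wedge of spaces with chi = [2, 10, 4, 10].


chi(A v B) = chi(A) + chi(B) - 1 (one point identified).
For 4 spaces: chi = (sum chi_i) - (4 - 1).
sum = 26; chi = 26 - 3 = 23

23


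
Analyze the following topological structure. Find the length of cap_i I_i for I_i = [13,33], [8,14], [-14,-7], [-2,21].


Intersection = [max(a_i), min(b_i)] = [13, -7].
Since 13 > -7, the intersection is empty.
Length = 0

0


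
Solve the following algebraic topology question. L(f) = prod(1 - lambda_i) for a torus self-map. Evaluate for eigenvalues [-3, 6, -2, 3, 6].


For a torus self-map: L(f) = det(I - A) where A acts on H_1.
L(f) = (1--3) * (1-6) * (1--2) * (1-3) * (1-6) = 4 * -5 * 3 * -2 * -5 = -600

-600


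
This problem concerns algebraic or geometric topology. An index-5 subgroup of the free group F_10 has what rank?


Nielsen-Schreier: an index-n subgroup of F_r is free of rank 1 + n(r-1).
Equivalently: chi(cover) = n*chi(base); chi(vee_r S^1) = 1 - 10 = -9.
chi(E) = 5*(-9) = -45; rank = 1 - chi(E) = 1 - (-45) = 46.
rank = 1 + 5*(10-1) = 1 + 45 = 46

46


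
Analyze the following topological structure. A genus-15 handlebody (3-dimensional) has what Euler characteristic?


A genus-g handlebody deformation retracts to a wedge of g circles.
chi(vee_g S^1) = 1 - g.
chi(H_15) = 1 - 15 = -14

-14


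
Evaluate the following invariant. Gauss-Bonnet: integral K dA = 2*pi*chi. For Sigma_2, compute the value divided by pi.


Gauss-Bonnet: integral K dA = 2*pi*chi(M).
chi(Sigma_2) = 2 - 2*2 = -2.
(integral K dA)/pi = 2*chi = 2*(-2) = -4

-4


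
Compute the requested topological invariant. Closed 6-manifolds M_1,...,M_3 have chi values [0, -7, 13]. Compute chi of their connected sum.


For n-manifolds: chi(A#B) = chi(A) + chi(B) - chi(S^6).
chi(S^6) = 1 + (-1)^6 = 2.
chi(#) = (sum chi_i) - (3-1)*chi(S^6) = 6 - 2*2 = 2

2


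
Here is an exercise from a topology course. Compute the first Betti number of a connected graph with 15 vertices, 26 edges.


For a connected graph: rank(pi_1) = b_1 = E - V + 1 = 1 - chi.
chi = V - E = 15 - 26 = -11.
rank = 1 - (-11) = 26 - 15 + 1 = 12

12


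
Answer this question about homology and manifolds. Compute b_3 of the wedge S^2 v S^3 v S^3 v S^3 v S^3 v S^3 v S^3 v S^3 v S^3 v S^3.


For a wedge of spheres, H_k (k>0) is free on one generator per sphere of dimension k.
Spheres of dimension 3: count = 9.
b_3 = 9

9


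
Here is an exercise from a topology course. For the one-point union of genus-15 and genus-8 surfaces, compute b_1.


For a wedge: H_1(A v B) = H_1(A) + H_1(B).
b_1(Sigma_15) = 30, b_1(Sigma_8) = 16.
b_1 = 30 + 16 = 46

46


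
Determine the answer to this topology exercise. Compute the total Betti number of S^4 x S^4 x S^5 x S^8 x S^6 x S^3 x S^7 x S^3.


Total Betti number is multiplicative under products.
Each S^d (d>=1) has total Betti number 2.
There are 8 sphere factors.
Total = 2^8 = 256

256


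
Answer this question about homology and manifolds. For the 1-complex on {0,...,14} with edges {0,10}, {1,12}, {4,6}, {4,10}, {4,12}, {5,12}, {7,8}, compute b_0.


Run DFS/union-find over 15 vertices.
V = 15, E = 7.
Number of components = 8

8


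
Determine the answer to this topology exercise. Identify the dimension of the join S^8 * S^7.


Join of spheres: S^m * S^n = S^{m+n+1}.
dim = 8 + 7 + 1 = 16

16


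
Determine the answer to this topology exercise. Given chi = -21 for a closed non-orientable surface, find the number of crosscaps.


chi = 2 - k for closed non-orientable surfaces with k crosscaps.
-21 = 2 - k
k = 2 - (-21) = 23

23


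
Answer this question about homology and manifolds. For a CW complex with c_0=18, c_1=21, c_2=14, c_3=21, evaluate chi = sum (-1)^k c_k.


chi = sum_k (-1)^k c_k.
= (-1)^0*18 + (-1)^1*21 + (-1)^2*14 + (-1)^3*21
= (18) + (-21) + (14) + (-21)
= -10

-10


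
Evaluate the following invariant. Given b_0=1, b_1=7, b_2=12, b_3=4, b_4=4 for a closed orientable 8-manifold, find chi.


By Poincare duality b_k = b_{8-k}, so full Betti numbers: b_0=1, b_1=7, b_2=12, b_3=4, b_4=4, b_5=4, b_6=12, b_7=7, b_8=1.
chi = sum (-1)^k b_k = 8

8


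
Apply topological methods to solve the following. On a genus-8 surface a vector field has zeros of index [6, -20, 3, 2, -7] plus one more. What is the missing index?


Poincare-Hopf: sum of indices = chi(M).
chi(Sigma_8) = 2 - 2*8 = -14.
Sum of known indices = -16.
x = chi - (sum known) = -14 - (-16) = 2

2


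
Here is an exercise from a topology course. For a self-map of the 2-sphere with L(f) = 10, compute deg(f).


L(f) = 1 + (-1)^2 deg(f) on S^2.
10 = 1 + (-1)^2 * deg(f)
(-1)^2 * deg(f) = 9
deg(f) = 9

9


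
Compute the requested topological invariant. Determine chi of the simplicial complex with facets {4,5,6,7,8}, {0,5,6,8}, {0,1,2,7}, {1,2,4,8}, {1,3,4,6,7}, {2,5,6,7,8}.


Enumerate all faces; f-vector: f_0=9, f_1=30, f_2=36, f_3=17, f_4=3.
chi = sum (-1)^k f_k = 1

1


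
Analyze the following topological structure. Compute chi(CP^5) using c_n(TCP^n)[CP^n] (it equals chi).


For any closed oriented manifold, <e(TM),[M]> = chi(M).
chi(CP^5) = 5+1 = 6

6


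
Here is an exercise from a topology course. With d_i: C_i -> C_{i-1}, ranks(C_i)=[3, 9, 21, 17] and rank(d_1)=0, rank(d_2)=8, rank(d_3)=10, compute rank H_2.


rank H_k = rank(ker d_k) - rank(im d_{k+1}).
rank(ker d_2) = rank(C_2) - rank(d_2) = 21 - 8 = 13.
rank(im d_{2+1}) = 10.
rank H_2 = 13 - 10 = 3

3


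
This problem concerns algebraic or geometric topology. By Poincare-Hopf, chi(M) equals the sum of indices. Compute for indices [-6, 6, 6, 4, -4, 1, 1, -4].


Poincare-Hopf: chi(M) = sum of indices of zeros.
chi = (-6) + (6) + (6) + (4) + (-4) + (1) + (1) + (-4) = 4

4


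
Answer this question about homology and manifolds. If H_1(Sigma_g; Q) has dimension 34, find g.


For a closed orientable surface: b_1 = 2g.
34 = 2g
g = 34 / 2 = 17

17


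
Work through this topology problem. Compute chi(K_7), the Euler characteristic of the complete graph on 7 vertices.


K_7: V = 7, E = C(7,2) = 21.
chi = V - E = 7 - 21 = -14

-14


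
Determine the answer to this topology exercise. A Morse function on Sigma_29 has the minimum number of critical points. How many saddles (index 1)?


A perfect Morse function has m_k = b_k.
For Sigma_29: b_0=1, b_1=2g=58, b_2=1.
Saddles m_1 = 2g = 58

58


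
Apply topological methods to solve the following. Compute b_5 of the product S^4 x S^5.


Each S^d has Poincare polynomial 1 + t^d.
The product S^4 x S^5 has Poincare polynomial prod(1+t^d_i).
Expanding: b_0=1, b_4=1, b_5=1, b_9=1.
b_5 = 1

1


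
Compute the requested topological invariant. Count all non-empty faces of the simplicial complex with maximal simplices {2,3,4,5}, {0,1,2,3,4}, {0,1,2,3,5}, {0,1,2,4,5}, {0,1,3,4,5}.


Each maximal simplex on m vertices has 2^m - 1 nonempty faces.
Take the union (dedupe shared faces).
Total distinct faces = 60

60


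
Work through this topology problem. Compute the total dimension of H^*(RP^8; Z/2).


H^k(RP^8; Z/2) = Z/2 for each 0 <= k <= 8.
Total dimension = 8 + 1 = 9

9


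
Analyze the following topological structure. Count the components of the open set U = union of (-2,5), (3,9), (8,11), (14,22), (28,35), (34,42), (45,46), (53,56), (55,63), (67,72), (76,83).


Sort and merge overlapping open intervals.
Merged: (-2,11), (14,22), (28,42), (45,46), (53,63), (67,72), (76,83).
Number of components = 7

7


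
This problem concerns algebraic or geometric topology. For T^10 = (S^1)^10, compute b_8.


By the Kunneth formula, b_k(T^n) = C(n,k).
b_8(T^10) = C(10,8).
C(10,8) = 10!/(8!*2!) = 45

45


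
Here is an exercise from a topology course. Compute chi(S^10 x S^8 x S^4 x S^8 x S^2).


chi is multiplicative: chi(X x Y) = chi(X) chi(Y).
Each even-dim sphere has chi = 2. There are 5 factors.
chi = 2^5 = 32

32


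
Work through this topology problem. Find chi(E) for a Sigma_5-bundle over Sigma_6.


For a fiber bundle F -> E -> B (with CW structure): chi(E) = chi(B) * chi(F).
chi(Sigma_6) = -10, chi(Sigma_5) = -8.
chi(E) = (-10) * (-8) = 80

80


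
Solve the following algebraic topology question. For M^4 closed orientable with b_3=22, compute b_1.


Poincare duality for closed orientable n-manifolds: b_k = b_{n-k}.
Here n = 4, so b_1 = b_3 = 22

22


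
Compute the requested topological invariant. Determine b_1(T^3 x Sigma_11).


pi_1(A x B) = pi_1(A) x pi_1(B); rank of abelianization = b_1.
b_1(T^3) = 3, b_1(Sigma_11) = 2*11 = 22.
b_1(product) = 3 + 22 = 25

25


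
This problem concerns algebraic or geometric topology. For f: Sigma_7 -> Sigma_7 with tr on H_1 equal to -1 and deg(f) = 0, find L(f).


L(f) = tr(f_0*) - tr(f_1*) + tr(f_2*).
= 1 - (-1) + (0)
= 2

2


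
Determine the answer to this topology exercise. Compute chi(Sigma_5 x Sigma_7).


chi(Sigma_5) = 2 - 2*5 = -8
chi(Sigma_7) = 2 - 2*7 = -12
chi(product) = (-8) * (-12) = 96

96


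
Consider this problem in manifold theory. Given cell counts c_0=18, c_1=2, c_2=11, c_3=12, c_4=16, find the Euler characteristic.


chi = sum_k (-1)^k c_k.
= (-1)^0*18 + (-1)^1*2 + (-1)^2*11 + (-1)^3*12 + (-1)^4*16
= (18) + (-2) + (11) + (-12) + (16)
= 31

31


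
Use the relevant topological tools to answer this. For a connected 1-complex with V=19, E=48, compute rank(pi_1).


For a connected graph: rank(pi_1) = b_1 = E - V + 1 = 1 - chi.
chi = V - E = 19 - 48 = -29.
rank = 1 - (-29) = 48 - 19 + 1 = 30

30


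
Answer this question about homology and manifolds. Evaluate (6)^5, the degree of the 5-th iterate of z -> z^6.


deg(f) = 6. Degree is multiplicative: deg(f^5) = (deg f)^5.
deg(f^5) = (6)^5 = 7776

7776


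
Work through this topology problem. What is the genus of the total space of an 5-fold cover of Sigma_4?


For an n-sheeted cover: chi(E) = n * chi(B).
chi(Sigma_4) = 2 - 2*4 = -6.
chi(E) = 5 * (-6) = -30.
genus(E) = (2 - chi(E))/2 = (2 - (-30))/2 = 32/2 = 16

16


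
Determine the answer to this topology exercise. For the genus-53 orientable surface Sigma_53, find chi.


For a closed orientable surface of genus g: chi = 2 - 2g.
Here g = 53.
chi = 2 - 2*53 = 2 - 106 = -104

-104


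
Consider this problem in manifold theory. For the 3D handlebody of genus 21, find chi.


A genus-g handlebody deformation retracts to a wedge of g circles.
chi(vee_g S^1) = 1 - g.
chi(H_21) = 1 - 21 = -20

-20


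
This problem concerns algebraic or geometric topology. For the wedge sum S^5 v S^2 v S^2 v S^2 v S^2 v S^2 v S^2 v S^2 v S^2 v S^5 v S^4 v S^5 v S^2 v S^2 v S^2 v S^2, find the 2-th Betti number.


For a wedge of spheres, H_k (k>0) is free on one generator per sphere of dimension k.
Spheres of dimension 2: count = 12.
b_2 = 12

12


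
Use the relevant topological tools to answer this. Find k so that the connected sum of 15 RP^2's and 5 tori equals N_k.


Since a >= 1, the sum is non-orientable; each T^2 can be replaced by RP^2 # RP^2 (since T^2#RP^2 = 3RP^2).
Total crosscaps k = 15 + 2*5 = 25.
Check via chi: chi = 15*1 + 5*0 - (15+5-1)*2 = -23 = 2 - k = -23. Consistent.

25


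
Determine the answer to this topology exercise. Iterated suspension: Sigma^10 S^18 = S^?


Each suspension raises dimension by 1: Sigma S^n = S^{n+1}.
Sigma^10 S^18 = S^{18+10} = S^28

28


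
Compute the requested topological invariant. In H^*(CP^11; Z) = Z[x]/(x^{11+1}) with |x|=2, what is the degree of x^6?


|x| = 2 in H^*(CP^n).
|x^6| = 6 * |x| = 6 * 2 = 12

12


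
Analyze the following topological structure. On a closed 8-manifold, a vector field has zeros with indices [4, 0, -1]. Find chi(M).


Poincare-Hopf: chi(M) = sum of indices of zeros.
chi = (4) + (0) + (-1) = 3

3


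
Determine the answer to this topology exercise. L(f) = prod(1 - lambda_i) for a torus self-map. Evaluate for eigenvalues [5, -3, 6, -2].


For a torus self-map: L(f) = det(I - A) where A acts on H_1.
L(f) = (1-5) * (1--3) * (1-6) * (1--2) = -4 * 4 * -5 * 3 = 240

240


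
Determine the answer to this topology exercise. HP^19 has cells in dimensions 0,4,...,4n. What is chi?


HP^19 has one cell in each dimension 0, 4, ..., 4*19 (19+1 cells, all even-dim).
chi = 19 + 1 = 20

20


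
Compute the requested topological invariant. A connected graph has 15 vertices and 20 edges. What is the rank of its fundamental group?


For a connected graph: rank(pi_1) = b_1 = E - V + 1 = 1 - chi.
chi = V - E = 15 - 20 = -5.
rank = 1 - (-5) = 20 - 15 + 1 = 6

6


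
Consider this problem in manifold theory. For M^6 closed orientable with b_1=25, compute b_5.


Poincare duality for closed orientable n-manifolds: b_k = b_{n-k}.
Here n = 6, so b_5 = b_1 = 25

25


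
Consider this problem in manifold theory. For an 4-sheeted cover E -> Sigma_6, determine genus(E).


For an n-sheeted cover: chi(E) = n * chi(B).
chi(Sigma_6) = 2 - 2*6 = -10.
chi(E) = 4 * (-10) = -40.
genus(E) = (2 - chi(E))/2 = (2 - (-40))/2 = 42/2 = 21

21


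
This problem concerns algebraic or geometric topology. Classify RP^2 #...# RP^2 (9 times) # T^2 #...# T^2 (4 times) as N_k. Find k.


Since a >= 1, the sum is non-orientable; each T^2 can be replaced by RP^2 # RP^2 (since T^2#RP^2 = 3RP^2).
Total crosscaps k = 9 + 2*4 = 17.
Check via chi: chi = 9*1 + 4*0 - (9+4-1)*2 = -15 = 2 - k = -15. Consistent.

17


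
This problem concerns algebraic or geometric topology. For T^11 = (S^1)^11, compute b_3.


By the Kunneth formula, b_k(T^n) = C(n,k).
b_3(T^11) = C(11,3).
C(11,3) = 11!/(3!*8!) = 165

165


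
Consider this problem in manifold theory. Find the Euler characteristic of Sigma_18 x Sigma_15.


chi(Sigma_18) = 2 - 2*18 = -34
chi(Sigma_15) = 2 - 2*15 = -28
chi(product) = (-34) * (-28) = 952

952


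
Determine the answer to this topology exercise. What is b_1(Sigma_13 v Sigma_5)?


For a wedge: H_1(A v B) = H_1(A) + H_1(B).
b_1(Sigma_13) = 26, b_1(Sigma_5) = 10.
b_1 = 26 + 10 = 36

36


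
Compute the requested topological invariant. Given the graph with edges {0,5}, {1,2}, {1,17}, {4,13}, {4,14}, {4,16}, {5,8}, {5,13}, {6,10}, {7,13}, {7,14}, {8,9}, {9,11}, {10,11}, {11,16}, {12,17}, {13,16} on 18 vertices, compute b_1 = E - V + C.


b_1 = E - V + (number of components).
E = 17, V = 18, components = 4.
b_1 = 17 - 18 + 4 = 3

3


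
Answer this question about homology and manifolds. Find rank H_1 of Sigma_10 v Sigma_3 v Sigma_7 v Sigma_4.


For a wedge X v Y: reduced H_k(X v Y) = H_k(X) + H_k(Y).
Each Sigma_g contributes b_1 = 2g.
b_1 = 20 + 6 + 14 + 8 = 48

48


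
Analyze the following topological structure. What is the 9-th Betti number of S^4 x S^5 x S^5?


Each S^d has Poincare polynomial 1 + t^d.
The product S^4 x S^5 x S^5 has Poincare polynomial prod(1+t^d_i).
Expanding: b_0=1, b_4=1, b_5=2, b_9=2, b_10=1, b_14=1.
b_9 = 2

2


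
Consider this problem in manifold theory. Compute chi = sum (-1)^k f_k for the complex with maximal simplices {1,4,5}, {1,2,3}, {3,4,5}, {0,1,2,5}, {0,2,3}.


Enumerate all faces; f-vector: f_0=6, f_1=13, f_2=8, f_3=1.
chi = sum (-1)^k f_k = 0

0


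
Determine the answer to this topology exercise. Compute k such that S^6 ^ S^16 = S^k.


S^m ^ S^n = S^{m+n}.
k = 6 + 16 = 22

22


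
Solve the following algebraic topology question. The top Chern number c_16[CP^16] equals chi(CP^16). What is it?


For any closed oriented manifold, <e(TM),[M]> = chi(M).
chi(CP^16) = 16+1 = 17

17


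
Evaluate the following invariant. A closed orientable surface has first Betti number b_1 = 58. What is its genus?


For a closed orientable surface: b_1 = 2g.
58 = 2g
g = 58 / 2 = 29

29


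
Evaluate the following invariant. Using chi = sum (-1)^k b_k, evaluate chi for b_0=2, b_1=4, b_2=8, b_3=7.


chi = sum_k (-1)^k b_k.
= (2) + (-4) + (8) + (-7)
= -1

-1


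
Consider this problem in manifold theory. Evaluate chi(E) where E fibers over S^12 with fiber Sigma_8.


chi(S^12) = 2 (n even), chi(Sigma_8) = 2 - 2*8 = -14.
chi(E) = 2 * (-14) = -28

-28


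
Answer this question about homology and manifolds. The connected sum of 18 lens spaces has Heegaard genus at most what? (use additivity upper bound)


Heegaard genus satisfies g(A#B) <= g(A) + g(B).
Each lens space has g = 1.
Upper bound: 18 * 1 = 18

18


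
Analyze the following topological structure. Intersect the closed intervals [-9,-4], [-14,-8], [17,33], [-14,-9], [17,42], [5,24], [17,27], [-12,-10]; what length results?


Intersection = [max(a_i), min(b_i)] = [17, -10].
Since 17 > -10, the intersection is empty.
Length = 0

0


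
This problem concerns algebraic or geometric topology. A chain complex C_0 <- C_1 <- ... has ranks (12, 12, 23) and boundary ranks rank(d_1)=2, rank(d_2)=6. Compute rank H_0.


rank H_k = rank(ker d_k) - rank(im d_{k+1}).
rank(ker d_0) = rank(C_0) - rank(d_0) = 12 - 0 = 12.
rank(im d_{0+1}) = 2.
rank H_0 = 12 - 2 = 10

10


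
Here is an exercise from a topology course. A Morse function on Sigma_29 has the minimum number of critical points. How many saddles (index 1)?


A perfect Morse function has m_k = b_k.
For Sigma_29: b_0=1, b_1=2g=58, b_2=1.
Saddles m_1 = 2g = 58

58


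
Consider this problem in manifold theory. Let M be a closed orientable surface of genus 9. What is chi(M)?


For a closed orientable surface of genus g: chi = 2 - 2g.
Here g = 9.
chi = 2 - 2*9 = 2 - 18 = -16

-16


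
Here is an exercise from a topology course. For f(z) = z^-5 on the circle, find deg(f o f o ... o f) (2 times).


deg(f) = -5. Degree is multiplicative: deg(f^2) = (deg f)^2.
deg(f^2) = (-5)^2 = 25

25


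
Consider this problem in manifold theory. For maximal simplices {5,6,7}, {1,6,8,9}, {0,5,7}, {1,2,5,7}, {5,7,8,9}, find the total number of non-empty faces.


Each maximal simplex on m vertices has 2^m - 1 nonempty faces.
Take the union (dedupe shared faces).
Total distinct faces = 45

45


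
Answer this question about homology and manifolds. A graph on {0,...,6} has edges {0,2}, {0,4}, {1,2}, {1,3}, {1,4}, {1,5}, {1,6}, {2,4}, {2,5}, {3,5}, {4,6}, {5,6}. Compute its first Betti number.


b_1 = E - V + (number of components).
E = 12, V = 7, components = 1.
b_1 = 12 - 7 + 1 = 6

6


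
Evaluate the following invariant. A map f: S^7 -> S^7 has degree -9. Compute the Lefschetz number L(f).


On S^7: L(f) = tr(f_0*) + (-1)^7 tr(f_7*) = 1 + (-1)^7 * deg(f).
L(f) = 1 + (-1)^7 * -9 = 1 + 9 = 10

10


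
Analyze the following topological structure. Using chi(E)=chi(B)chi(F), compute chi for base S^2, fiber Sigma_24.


chi(S^2) = 2 (n even), chi(Sigma_24) = 2 - 2*24 = -46.
chi(E) = 2 * (-46) = -92

-92


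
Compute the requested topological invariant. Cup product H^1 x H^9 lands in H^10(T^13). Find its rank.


Cup product: H^p x H^q -> H^{p+q}; here p+q = 1+9 = 10.
rank H^k(T^n) = C(n,k).
C(13,10) = 286

286


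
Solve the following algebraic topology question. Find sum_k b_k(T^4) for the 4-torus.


b_k(T^4) = C(4,k), so the sum over k is sum_k C(4,k) = 2^4.
Total = 2^4 = 16

16


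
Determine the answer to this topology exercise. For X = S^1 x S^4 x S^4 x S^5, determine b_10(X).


Each S^d has Poincare polynomial 1 + t^d.
The product S^1 x S^4 x S^4 x S^5 has Poincare polynomial prod(1+t^d_i).
Expanding: b_0=1, b_1=1, b_4=2, b_5=3, b_6=1, b_8=1, b_9=3, b_10=2, b_13=1, b_14=1.
b_10 = 2

2


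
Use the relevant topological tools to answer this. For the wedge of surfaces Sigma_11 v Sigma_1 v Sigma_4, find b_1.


For a wedge X v Y: reduced H_k(X v Y) = H_k(X) + H_k(Y).
Each Sigma_g contributes b_1 = 2g.
b_1 = 22 + 2 + 8 = 32

32


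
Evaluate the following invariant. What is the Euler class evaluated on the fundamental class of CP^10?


For any closed oriented manifold, <e(TM),[M]> = chi(M).
chi(CP^10) = 10+1 = 11

11


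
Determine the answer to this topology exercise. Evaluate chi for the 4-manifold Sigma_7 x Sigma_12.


chi(Sigma_7) = 2 - 2*7 = -12
chi(Sigma_12) = 2 - 2*12 = -22
chi(product) = (-12) * (-22) = 264

264


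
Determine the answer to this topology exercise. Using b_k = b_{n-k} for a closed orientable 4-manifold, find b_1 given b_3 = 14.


Poincare duality for closed orientable n-manifolds: b_k = b_{n-k}.
Here n = 4, so b_1 = b_3 = 14

14


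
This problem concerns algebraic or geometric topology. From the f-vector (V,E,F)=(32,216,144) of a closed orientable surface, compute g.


chi = V - E + F = 32 - 216 + 144 = -40
For orientable closed surface: chi = 2 - 2g, so g = (2 - chi)/2.
g = (2 - (-40)) / 2 = 42 / 2 = 21

21


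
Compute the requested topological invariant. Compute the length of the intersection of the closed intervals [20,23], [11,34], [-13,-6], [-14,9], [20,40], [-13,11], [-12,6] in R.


Intersection = [max(a_i), min(b_i)] = [20, -6].
Since 20 > -6, the intersection is empty.
Length = 0

0


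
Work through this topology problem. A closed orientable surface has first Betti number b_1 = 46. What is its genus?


For a closed orientable surface: b_1 = 2g.
46 = 2g
g = 46 / 2 = 23

23


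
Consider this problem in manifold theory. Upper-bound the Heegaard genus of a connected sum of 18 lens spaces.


Heegaard genus satisfies g(A#B) <= g(A) + g(B).
Each lens space has g = 1.
Upper bound: 18 * 1 = 18

18


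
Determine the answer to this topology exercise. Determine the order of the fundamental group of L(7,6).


pi_1(L(p,q)) = Z/pZ for any q coprime to p.
|pi_1(L(7,6))| = 7

7


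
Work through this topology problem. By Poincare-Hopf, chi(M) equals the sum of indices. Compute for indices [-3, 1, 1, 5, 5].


Poincare-Hopf: chi(M) = sum of indices of zeros.
chi = (-3) + (1) + (1) + (5) + (5) = 9

9


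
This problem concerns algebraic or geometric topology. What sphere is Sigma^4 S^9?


Each suspension raises dimension by 1: Sigma S^n = S^{n+1}.
Sigma^4 S^9 = S^{9+4} = S^13

13


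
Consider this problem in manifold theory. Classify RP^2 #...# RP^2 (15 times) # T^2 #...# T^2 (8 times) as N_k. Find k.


Since a >= 1, the sum is non-orientable; each T^2 can be replaced by RP^2 # RP^2 (since T^2#RP^2 = 3RP^2).
Total crosscaps k = 15 + 2*8 = 31.
Check via chi: chi = 15*1 + 8*0 - (15+8-1)*2 = -29 = 2 - k = -29. Consistent.

31


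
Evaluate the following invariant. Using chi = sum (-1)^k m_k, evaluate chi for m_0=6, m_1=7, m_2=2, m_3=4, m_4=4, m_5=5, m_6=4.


Morse theory: chi(M) = sum_k (-1)^k m_k where m_k = #(index-k critical points).
= (6) + (-7) + (2) + (-4) + (4) + (-5) + (4) = 0

0


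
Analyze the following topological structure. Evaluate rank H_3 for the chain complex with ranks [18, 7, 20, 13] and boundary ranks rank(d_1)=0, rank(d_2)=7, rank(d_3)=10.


rank H_k = rank(ker d_k) - rank(im d_{k+1}).
rank(ker d_3) = rank(C_3) - rank(d_3) = 13 - 10 = 3.
rank(im d_{3+1}) = 0.
rank H_3 = 3 - 0 = 3

3


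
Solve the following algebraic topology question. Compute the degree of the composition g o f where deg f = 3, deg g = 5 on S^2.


Degree is multiplicative under composition: deg(g o f) = deg(g) * deg(f).
= 5 * 3 = 15

15


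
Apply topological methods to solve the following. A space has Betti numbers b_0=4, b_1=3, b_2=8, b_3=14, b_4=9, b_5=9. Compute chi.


chi = sum_k (-1)^k b_k.
= (4) + (-3) + (8) + (-14) + (9) + (-9)
= -5

-5


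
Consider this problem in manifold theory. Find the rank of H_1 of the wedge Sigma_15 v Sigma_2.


For a wedge: H_1(A v B) = H_1(A) + H_1(B).
b_1(Sigma_15) = 30, b_1(Sigma_2) = 4.
b_1 = 30 + 4 = 34

34


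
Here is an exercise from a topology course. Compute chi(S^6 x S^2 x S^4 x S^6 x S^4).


chi is multiplicative: chi(X x Y) = chi(X) chi(Y).
Each even-dim sphere has chi = 2. There are 5 factors.
chi = 2^5 = 32

32


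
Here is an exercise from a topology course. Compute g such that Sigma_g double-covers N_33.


chi(N_33) = 2 - 33 = -31.
Double cover: chi(Sigma_g) = 2 * chi(N_33) = 2*(-31) = -62.
2 - 2g = -62, so g = (2 - (-62))/2 = 64/2 = 32

32


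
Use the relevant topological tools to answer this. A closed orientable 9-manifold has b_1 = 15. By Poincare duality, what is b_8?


Poincare duality for closed orientable n-manifolds: b_k = b_{n-k}.
Here n = 9, so b_8 = b_1 = 15

15


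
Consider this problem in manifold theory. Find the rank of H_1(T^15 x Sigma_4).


pi_1(A x B) = pi_1(A) x pi_1(B); rank of abelianization = b_1.
b_1(T^15) = 15, b_1(Sigma_4) = 2*4 = 8.
b_1(product) = 15 + 8 = 23

23


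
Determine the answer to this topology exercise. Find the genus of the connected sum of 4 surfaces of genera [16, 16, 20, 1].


Genus is additive under connected sum of orientable surfaces.
g = 16 + 16 + 20 + 1 = 53

53


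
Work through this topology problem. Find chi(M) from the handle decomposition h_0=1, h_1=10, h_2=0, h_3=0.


Handles of index k contribute (-1)^k to chi (same as CW cells).
chi = (1) + (-10) + (0) + (0) = -9

-9


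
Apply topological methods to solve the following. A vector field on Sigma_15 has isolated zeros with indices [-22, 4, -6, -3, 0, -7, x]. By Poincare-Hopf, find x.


Poincare-Hopf: sum of indices = chi(M).
chi(Sigma_15) = 2 - 2*15 = -28.
Sum of known indices = -34.
x = chi - (sum known) = -28 - (-34) = 6

6


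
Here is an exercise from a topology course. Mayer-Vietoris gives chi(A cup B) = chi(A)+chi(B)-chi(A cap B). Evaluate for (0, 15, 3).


chi(A cup B) = chi(A) + chi(B) - chi(A cap B)
= 0 + (15) - (3)
= 12

12


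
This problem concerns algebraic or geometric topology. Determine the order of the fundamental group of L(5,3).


pi_1(L(p,q)) = Z/pZ for any q coprime to p.
|pi_1(L(5,3))| = 5

5


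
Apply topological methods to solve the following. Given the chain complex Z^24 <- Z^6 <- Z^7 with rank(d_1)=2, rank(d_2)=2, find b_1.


rank H_k = rank(ker d_k) - rank(im d_{k+1}).
rank(ker d_1) = rank(C_1) - rank(d_1) = 6 - 2 = 4.
rank(im d_{1+1}) = 2.
rank H_1 = 4 - 2 = 2

2


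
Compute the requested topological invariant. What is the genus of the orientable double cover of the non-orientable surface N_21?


chi(N_21) = 2 - 21 = -19.
Double cover: chi(Sigma_g) = 2 * chi(N_21) = 2*(-19) = -38.
2 - 2g = -38, so g = (2 - (-38))/2 = 40/2 = 20

20


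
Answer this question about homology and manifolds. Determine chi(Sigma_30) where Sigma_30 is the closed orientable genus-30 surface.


For a closed orientable surface of genus g: chi = 2 - 2g.
Here g = 30.
chi = 2 - 2*30 = 2 - 60 = -58

-58


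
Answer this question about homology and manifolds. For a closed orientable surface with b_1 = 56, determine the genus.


For a closed orientable surface: b_1 = 2g.
56 = 2g
g = 56 / 2 = 28

28


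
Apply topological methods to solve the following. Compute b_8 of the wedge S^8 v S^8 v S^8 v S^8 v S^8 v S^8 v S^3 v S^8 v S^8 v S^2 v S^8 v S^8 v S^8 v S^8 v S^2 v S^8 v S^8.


For a wedge of spheres, H_k (k>0) is free on one generator per sphere of dimension k.
Spheres of dimension 8: count = 14.
b_8 = 14

14


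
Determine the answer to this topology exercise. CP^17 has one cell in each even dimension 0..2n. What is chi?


CP^17 has one cell in each even dimension 0, 2, ..., 2*17 (17+1 cells total).
All cells are even-dimensional, so chi = number of cells.
chi = 17 + 1 = 18

18


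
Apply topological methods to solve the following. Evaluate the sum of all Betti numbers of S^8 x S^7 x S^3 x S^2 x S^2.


Total Betti number is multiplicative under products.
Each S^d (d>=1) has total Betti number 2.
There are 5 sphere factors.
Total = 2^5 = 32

32


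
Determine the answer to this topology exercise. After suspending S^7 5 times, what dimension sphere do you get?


Each suspension raises dimension by 1: Sigma S^n = S^{n+1}.
Sigma^5 S^7 = S^{7+5} = S^12

12


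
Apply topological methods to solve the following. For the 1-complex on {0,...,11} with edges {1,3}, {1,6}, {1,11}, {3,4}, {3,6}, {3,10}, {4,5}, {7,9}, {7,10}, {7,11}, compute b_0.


Run DFS/union-find over 12 vertices.
V = 12, E = 10.
Number of components = 4

4


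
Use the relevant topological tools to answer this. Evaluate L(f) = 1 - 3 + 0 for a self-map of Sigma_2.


L(f) = tr(f_0*) - tr(f_1*) + tr(f_2*).
= 1 - (3) + (0)
= -2

-2
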